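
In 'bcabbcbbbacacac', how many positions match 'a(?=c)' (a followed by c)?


Lookahead 'a(?=c)' matches 'a' only when followed by 'c'.
String: 'bcabbcbbbacacac'
Checking each position where char is 'a':
  pos 2: 'a' -> no (next='b')
  pos 9: 'a' -> MATCH (next='c')
  pos 11: 'a' -> MATCH (next='c')
  pos 13: 'a' -> MATCH (next='c')
Matching positions: [9, 11, 13]
Count: 3

3


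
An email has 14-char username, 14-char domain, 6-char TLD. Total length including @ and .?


An email address has format: username@domain.tld
Username length: 14
'@' character: 1
Domain length: 14
'.' character: 1
TLD length: 6
Total = 14 + 1 + 14 + 1 + 6 = 36

36


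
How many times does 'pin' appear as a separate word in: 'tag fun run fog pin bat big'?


Scanning each word for exact match 'pin':
  Word 1: 'tag' -> no
  Word 2: 'fun' -> no
  Word 3: 'run' -> no
  Word 4: 'fog' -> no
  Word 5: 'pin' -> MATCH
  Word 6: 'bat' -> no
  Word 7: 'big' -> no
Total matches: 1

1


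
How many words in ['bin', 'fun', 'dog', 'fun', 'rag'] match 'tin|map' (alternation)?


Alternation 'tin|map' matches either 'tin' or 'map'.
Checking each word:
  'bin' -> no
  'fun' -> no
  'dog' -> no
  'fun' -> no
  'rag' -> no
Matches: []
Count: 0

0


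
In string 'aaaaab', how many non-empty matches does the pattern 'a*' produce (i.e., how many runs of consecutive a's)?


Pattern 'a*' matches zero or more a's. We want non-empty runs of consecutive a's.
String: 'aaaaab'
Walking through the string to find runs of a's:
  Run 1: positions 0-4 -> 'aaaaa'
Non-empty runs found: ['aaaaa']
Count: 1

1


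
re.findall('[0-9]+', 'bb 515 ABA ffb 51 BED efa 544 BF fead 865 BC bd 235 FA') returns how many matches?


Pattern '[0-9]+' finds one or more digits.
Text: 'bb 515 ABA ffb 51 BED efa 544 BF fead 865 BC bd 235 FA'
Scanning for matches:
  Match 1: '515'
  Match 2: '51'
  Match 3: '544'
  Match 4: '865'
  Match 5: '235'
Total matches: 5

5


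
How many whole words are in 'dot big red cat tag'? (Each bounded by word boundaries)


Word boundaries (\b) mark the start/end of each word.
Text: 'dot big red cat tag'
Splitting by whitespace:
  Word 1: 'dot'
  Word 2: 'big'
  Word 3: 'red'
  Word 4: 'cat'
  Word 5: 'tag'
Total whole words: 5

5


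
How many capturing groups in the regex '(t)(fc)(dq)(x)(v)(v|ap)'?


To count capturing groups, count each '(' that starts a group.
Pattern: '(t)(fc)(dq)(x)(v)(v|ap)'
Walking through the pattern:
  Position 0: '(' -> group #1
  Position 3: '(' -> group #2
  Position 7: '(' -> group #3
  Position 11: '(' -> group #4
  Position 14: '(' -> group #5
  Position 17: '(' -> group #6
Total capturing groups: 6

6


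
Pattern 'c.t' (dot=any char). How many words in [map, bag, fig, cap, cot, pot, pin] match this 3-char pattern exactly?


Pattern 'c.t' means: starts with 'c', any single char, ends with 't'.
Checking each word (must be exactly 3 chars):
  'map' (len=3): no
  'bag' (len=3): no
  'fig' (len=3): no
  'cap' (len=3): no
  'cot' (len=3): MATCH
  'pot' (len=3): no
  'pin' (len=3): no
Matching words: ['cot']
Total: 1

1


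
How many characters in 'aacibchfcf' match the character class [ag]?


Character class [ag] matches any of: {a, g}
Scanning string 'aacibchfcf' character by character:
  pos 0: 'a' -> MATCH
  pos 1: 'a' -> MATCH
  pos 2: 'c' -> no
  pos 3: 'i' -> no
  pos 4: 'b' -> no
  pos 5: 'c' -> no
  pos 6: 'h' -> no
  pos 7: 'f' -> no
  pos 8: 'c' -> no
  pos 9: 'f' -> no
Total matches: 2

2


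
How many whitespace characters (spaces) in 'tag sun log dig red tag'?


\s matches whitespace characters (spaces, tabs, etc.).
Text: 'tag sun log dig red tag'
This text has 6 words separated by spaces.
Number of spaces = number of words - 1 = 6 - 1 = 5

5


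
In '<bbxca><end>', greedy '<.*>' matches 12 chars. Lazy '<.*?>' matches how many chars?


Greedy '<.*>' tries to match as MUCH as possible.
Lazy '<.*?>' tries to match as LITTLE as possible.

String: '<bbxca><end>'
Greedy '<.*>' starts at first '<' and extends to the LAST '>': '<bbxca><end>' (12 chars)
Lazy '<.*?>' starts at first '<' and stops at the FIRST '>': '<bbxca>' (7 chars)

7


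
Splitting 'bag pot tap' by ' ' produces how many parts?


Splitting by ' ' breaks the string at each occurrence of the separator.
Text: 'bag pot tap'
Parts after split:
  Part 1: 'bag'
  Part 2: 'pot'
  Part 3: 'tap'
Total parts: 3

3


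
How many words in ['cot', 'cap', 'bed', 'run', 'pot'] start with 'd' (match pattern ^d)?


Pattern ^d anchors to start of word. Check which words begin with 'd':
  'cot' -> no
  'cap' -> no
  'bed' -> no
  'run' -> no
  'pot' -> no
Matching words: []
Count: 0

0


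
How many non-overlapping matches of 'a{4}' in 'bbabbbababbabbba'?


Pattern 'a{4}' matches exactly 4 consecutive a's (greedy, non-overlapping).
String: 'bbabbbababbabbba'
Scanning for runs of a's:
  Run at pos 2: 'a' (length 1) -> 0 match(es)
  Run at pos 6: 'a' (length 1) -> 0 match(es)
  Run at pos 8: 'a' (length 1) -> 0 match(es)
  Run at pos 11: 'a' (length 1) -> 0 match(es)
  Run at pos 15: 'a' (length 1) -> 0 match(es)
Matches found: []
Total: 0

0


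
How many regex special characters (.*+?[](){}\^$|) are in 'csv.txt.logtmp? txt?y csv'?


Regex special characters are: . * + ? [ ] ( ) { } \ ^ $ |
Scanning 'csv.txt.logtmp? txt?y csv':
  pos 3: '.' -> SPECIAL
  pos 7: '.' -> SPECIAL
  pos 14: '?' -> SPECIAL
  pos 19: '?' -> SPECIAL
Special chars found: ['.', '.', '?', '?']
Total: 4

4


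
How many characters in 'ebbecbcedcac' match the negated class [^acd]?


Negated class [^acd] matches any char NOT in {a, c, d}
Scanning 'ebbecbcedcac':
  pos 0: 'e' -> MATCH
  pos 1: 'b' -> MATCH
  pos 2: 'b' -> MATCH
  pos 3: 'e' -> MATCH
  pos 4: 'c' -> no (excluded)
  pos 5: 'b' -> MATCH
  pos 6: 'c' -> no (excluded)
  pos 7: 'e' -> MATCH
  pos 8: 'd' -> no (excluded)
  pos 9: 'c' -> no (excluded)
  pos 10: 'a' -> no (excluded)
  pos 11: 'c' -> no (excluded)
Total matches: 6

6


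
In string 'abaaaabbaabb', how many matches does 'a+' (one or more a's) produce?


Pattern 'a+' matches one or more consecutive a's.
String: 'abaaaabbaabb'
Scanning for runs of a:
  Match 1: 'a' (length 1)
  Match 2: 'aaaa' (length 4)
  Match 3: 'aa' (length 2)
Total matches: 3

3


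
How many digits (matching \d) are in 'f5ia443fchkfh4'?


\d matches any digit 0-9.
Scanning 'f5ia443fchkfh4':
  pos 1: '5' -> DIGIT
  pos 4: '4' -> DIGIT
  pos 5: '4' -> DIGIT
  pos 6: '3' -> DIGIT
  pos 13: '4' -> DIGIT
Digits found: ['5', '4', '4', '3', '4']
Total: 5

5


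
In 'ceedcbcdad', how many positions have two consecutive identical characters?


Looking for consecutive identical characters in 'ceedcbcdad':
  pos 0-1: 'c' vs 'e' -> different
  pos 1-2: 'e' vs 'e' -> MATCH ('ee')
  pos 2-3: 'e' vs 'd' -> different
  pos 3-4: 'd' vs 'c' -> different
  pos 4-5: 'c' vs 'b' -> different
  pos 5-6: 'b' vs 'c' -> different
  pos 6-7: 'c' vs 'd' -> different
  pos 7-8: 'd' vs 'a' -> different
  pos 8-9: 'a' vs 'd' -> different
Consecutive identical pairs: ['ee']
Count: 1

1


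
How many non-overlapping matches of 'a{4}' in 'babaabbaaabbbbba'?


Pattern 'a{4}' matches exactly 4 consecutive a's (greedy, non-overlapping).
String: 'babaabbaaabbbbba'
Scanning for runs of a's:
  Run at pos 1: 'a' (length 1) -> 0 match(es)
  Run at pos 3: 'aa' (length 2) -> 0 match(es)
  Run at pos 7: 'aaa' (length 3) -> 0 match(es)
  Run at pos 15: 'a' (length 1) -> 0 match(es)
Matches found: []
Total: 0

0


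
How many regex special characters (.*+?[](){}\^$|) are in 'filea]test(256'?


Regex special characters are: . * + ? [ ] ( ) { } \ ^ $ |
Scanning 'filea]test(256':
  pos 5: ']' -> SPECIAL
  pos 10: '(' -> SPECIAL
Special chars found: [']', '(']
Total: 2

2


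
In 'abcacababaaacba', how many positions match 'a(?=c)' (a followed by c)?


Lookahead 'a(?=c)' matches 'a' only when followed by 'c'.
String: 'abcacababaaacba'
Checking each position where char is 'a':
  pos 0: 'a' -> no (next='b')
  pos 3: 'a' -> MATCH (next='c')
  pos 5: 'a' -> no (next='b')
  pos 7: 'a' -> no (next='b')
  pos 9: 'a' -> no (next='a')
  pos 10: 'a' -> no (next='a')
  pos 11: 'a' -> MATCH (next='c')
Matching positions: [3, 11]
Count: 2

2


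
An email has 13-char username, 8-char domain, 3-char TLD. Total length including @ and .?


An email address has format: username@domain.tld
Username length: 13
'@' character: 1
Domain length: 8
'.' character: 1
TLD length: 3
Total = 13 + 1 + 8 + 1 + 3 = 26

26


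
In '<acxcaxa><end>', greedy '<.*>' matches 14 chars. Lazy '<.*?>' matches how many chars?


Greedy '<.*>' tries to match as MUCH as possible.
Lazy '<.*?>' tries to match as LITTLE as possible.

String: '<acxcaxa><end>'
Greedy '<.*>' starts at first '<' and extends to the LAST '>': '<acxcaxa><end>' (14 chars)
Lazy '<.*?>' starts at first '<' and stops at the FIRST '>': '<acxcaxa>' (9 chars)

9


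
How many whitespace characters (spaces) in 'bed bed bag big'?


\s matches whitespace characters (spaces, tabs, etc.).
Text: 'bed bed bag big'
This text has 4 words separated by spaces.
Number of spaces = number of words - 1 = 4 - 1 = 3

3


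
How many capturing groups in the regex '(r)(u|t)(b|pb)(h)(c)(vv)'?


To count capturing groups, count each '(' that starts a group.
Pattern: '(r)(u|t)(b|pb)(h)(c)(vv)'
Walking through the pattern:
  Position 0: '(' -> group #1
  Position 3: '(' -> group #2
  Position 8: '(' -> group #3
  Position 14: '(' -> group #4
  Position 17: '(' -> group #5
  Position 20: '(' -> group #6
Total capturing groups: 6

6


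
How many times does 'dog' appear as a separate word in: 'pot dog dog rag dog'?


Scanning each word for exact match 'dog':
  Word 1: 'pot' -> no
  Word 2: 'dog' -> MATCH
  Word 3: 'dog' -> MATCH
  Word 4: 'rag' -> no
  Word 5: 'dog' -> MATCH
Total matches: 3

3


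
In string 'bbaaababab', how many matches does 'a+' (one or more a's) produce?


Pattern 'a+' matches one or more consecutive a's.
String: 'bbaaababab'
Scanning for runs of a:
  Match 1: 'aaa' (length 3)
  Match 2: 'a' (length 1)
  Match 3: 'a' (length 1)
Total matches: 3

3


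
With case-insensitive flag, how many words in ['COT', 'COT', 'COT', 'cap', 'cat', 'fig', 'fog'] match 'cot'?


Case-insensitive matching: compare each word's lowercase form to 'cot'.
  'COT' -> lower='cot' -> MATCH
  'COT' -> lower='cot' -> MATCH
  'COT' -> lower='cot' -> MATCH
  'cap' -> lower='cap' -> no
  'cat' -> lower='cat' -> no
  'fig' -> lower='fig' -> no
  'fog' -> lower='fog' -> no
Matches: ['COT', 'COT', 'COT']
Count: 3

3


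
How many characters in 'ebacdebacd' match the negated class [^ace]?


Negated class [^ace] matches any char NOT in {a, c, e}
Scanning 'ebacdebacd':
  pos 0: 'e' -> no (excluded)
  pos 1: 'b' -> MATCH
  pos 2: 'a' -> no (excluded)
  pos 3: 'c' -> no (excluded)
  pos 4: 'd' -> MATCH
  pos 5: 'e' -> no (excluded)
  pos 6: 'b' -> MATCH
  pos 7: 'a' -> no (excluded)
  pos 8: 'c' -> no (excluded)
  pos 9: 'd' -> MATCH
Total matches: 4

4


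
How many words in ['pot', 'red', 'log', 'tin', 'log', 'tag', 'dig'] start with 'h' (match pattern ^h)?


Pattern ^h anchors to start of word. Check which words begin with 'h':
  'pot' -> no
  'red' -> no
  'log' -> no
  'tin' -> no
  'log' -> no
  'tag' -> no
  'dig' -> no
Matching words: []
Count: 0

0


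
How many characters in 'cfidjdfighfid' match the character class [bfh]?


Character class [bfh] matches any of: {b, f, h}
Scanning string 'cfidjdfighfid' character by character:
  pos 0: 'c' -> no
  pos 1: 'f' -> MATCH
  pos 2: 'i' -> no
  pos 3: 'd' -> no
  pos 4: 'j' -> no
  pos 5: 'd' -> no
  pos 6: 'f' -> MATCH
  pos 7: 'i' -> no
  pos 8: 'g' -> no
  pos 9: 'h' -> MATCH
  pos 10: 'f' -> MATCH
  pos 11: 'i' -> no
  pos 12: 'd' -> no
Total matches: 4

4


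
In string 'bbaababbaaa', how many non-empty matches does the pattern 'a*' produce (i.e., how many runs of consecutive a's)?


Pattern 'a*' matches zero or more a's. We want non-empty runs of consecutive a's.
String: 'bbaababbaaa'
Walking through the string to find runs of a's:
  Run 1: positions 2-3 -> 'aa'
  Run 2: positions 5-5 -> 'a'
  Run 3: positions 8-10 -> 'aaa'
Non-empty runs found: ['aa', 'a', 'aaa']
Count: 3

3


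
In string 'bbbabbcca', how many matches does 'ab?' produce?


Pattern 'ab?' matches 'a' optionally followed by 'b'.
String: 'bbbabbcca'
Scanning left to right for 'a' then checking next char:
  Match 1: 'ab' (a followed by b)
  Match 2: 'a' (a not followed by b)
Total matches: 2

2


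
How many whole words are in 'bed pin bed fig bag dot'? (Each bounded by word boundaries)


Word boundaries (\b) mark the start/end of each word.
Text: 'bed pin bed fig bag dot'
Splitting by whitespace:
  Word 1: 'bed'
  Word 2: 'pin'
  Word 3: 'bed'
  Word 4: 'fig'
  Word 5: 'bag'
  Word 6: 'dot'
Total whole words: 6

6


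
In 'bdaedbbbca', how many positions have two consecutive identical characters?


Looking for consecutive identical characters in 'bdaedbbbca':
  pos 0-1: 'b' vs 'd' -> different
  pos 1-2: 'd' vs 'a' -> different
  pos 2-3: 'a' vs 'e' -> different
  pos 3-4: 'e' vs 'd' -> different
  pos 4-5: 'd' vs 'b' -> different
  pos 5-6: 'b' vs 'b' -> MATCH ('bb')
  pos 6-7: 'b' vs 'b' -> MATCH ('bb')
  pos 7-8: 'b' vs 'c' -> different
  pos 8-9: 'c' vs 'a' -> different
Consecutive identical pairs: ['bb', 'bb']
Count: 2

2


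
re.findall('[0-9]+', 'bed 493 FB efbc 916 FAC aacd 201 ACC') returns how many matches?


Pattern '[0-9]+' finds one or more digits.
Text: 'bed 493 FB efbc 916 FAC aacd 201 ACC'
Scanning for matches:
  Match 1: '493'
  Match 2: '916'
  Match 3: '201'
Total matches: 3

3


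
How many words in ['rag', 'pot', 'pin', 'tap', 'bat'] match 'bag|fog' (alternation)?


Alternation 'bag|fog' matches either 'bag' or 'fog'.
Checking each word:
  'rag' -> no
  'pot' -> no
  'pin' -> no
  'tap' -> no
  'bat' -> no
Matches: []
Count: 0

0


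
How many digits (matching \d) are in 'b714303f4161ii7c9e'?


\d matches any digit 0-9.
Scanning 'b714303f4161ii7c9e':
  pos 1: '7' -> DIGIT
  pos 2: '1' -> DIGIT
  pos 3: '4' -> DIGIT
  pos 4: '3' -> DIGIT
  pos 5: '0' -> DIGIT
  pos 6: '3' -> DIGIT
  pos 8: '4' -> DIGIT
  pos 9: '1' -> DIGIT
  pos 10: '6' -> DIGIT
  pos 11: '1' -> DIGIT
  pos 14: '7' -> DIGIT
  pos 16: '9' -> DIGIT
Digits found: ['7', '1', '4', '3', '0', '3', '4', '1', '6', '1', '7', '9']
Total: 12

12


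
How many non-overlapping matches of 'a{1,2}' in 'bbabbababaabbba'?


Pattern 'a{1,2}' matches between 1 and 2 consecutive a's (greedy).
String: 'bbabbababaabbba'
Finding runs of a's and applying greedy matching:
  Run at pos 2: 'a' (length 1)
  Run at pos 5: 'a' (length 1)
  Run at pos 7: 'a' (length 1)
  Run at pos 9: 'aa' (length 2)
  Run at pos 14: 'a' (length 1)
Matches: ['a', 'a', 'a', 'aa', 'a']
Count: 5

5


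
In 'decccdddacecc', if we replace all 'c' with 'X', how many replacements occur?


re.sub('c', 'X', text) replaces every occurrence of 'c' with 'X'.
Text: 'decccdddacecc'
Scanning for 'c':
  pos 2: 'c' -> replacement #1
  pos 3: 'c' -> replacement #2
  pos 4: 'c' -> replacement #3
  pos 9: 'c' -> replacement #4
  pos 11: 'c' -> replacement #5
  pos 12: 'c' -> replacement #6
Total replacements: 6

6


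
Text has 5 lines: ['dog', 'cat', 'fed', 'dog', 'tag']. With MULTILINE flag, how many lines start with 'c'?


With MULTILINE flag, ^ matches the start of each line.
Lines: ['dog', 'cat', 'fed', 'dog', 'tag']
Checking which lines start with 'c':
  Line 1: 'dog' -> no
  Line 2: 'cat' -> MATCH
  Line 3: 'fed' -> no
  Line 4: 'dog' -> no
  Line 5: 'tag' -> no
Matching lines: ['cat']
Count: 1

1


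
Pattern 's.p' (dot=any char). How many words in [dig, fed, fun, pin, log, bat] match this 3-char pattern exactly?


Pattern 's.p' means: starts with 's', any single char, ends with 'p'.
Checking each word (must be exactly 3 chars):
  'dig' (len=3): no
  'fed' (len=3): no
  'fun' (len=3): no
  'pin' (len=3): no
  'log' (len=3): no
  'bat' (len=3): no
Matching words: []
Total: 0

0


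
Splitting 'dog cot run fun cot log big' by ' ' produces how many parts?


Splitting by ' ' breaks the string at each occurrence of the separator.
Text: 'dog cot run fun cot log big'
Parts after split:
  Part 1: 'dog'
  Part 2: 'cot'
  Part 3: 'run'
  Part 4: 'fun'
  Part 5: 'cot'
  Part 6: 'log'
  Part 7: 'big'
Total parts: 7

7


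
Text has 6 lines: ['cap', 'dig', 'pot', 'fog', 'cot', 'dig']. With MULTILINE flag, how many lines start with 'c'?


With MULTILINE flag, ^ matches the start of each line.
Lines: ['cap', 'dig', 'pot', 'fog', 'cot', 'dig']
Checking which lines start with 'c':
  Line 1: 'cap' -> MATCH
  Line 2: 'dig' -> no
  Line 3: 'pot' -> no
  Line 4: 'fog' -> no
  Line 5: 'cot' -> MATCH
  Line 6: 'dig' -> no
Matching lines: ['cap', 'cot']
Count: 2

2


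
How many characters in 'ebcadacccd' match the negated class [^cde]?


Negated class [^cde] matches any char NOT in {c, d, e}
Scanning 'ebcadacccd':
  pos 0: 'e' -> no (excluded)
  pos 1: 'b' -> MATCH
  pos 2: 'c' -> no (excluded)
  pos 3: 'a' -> MATCH
  pos 4: 'd' -> no (excluded)
  pos 5: 'a' -> MATCH
  pos 6: 'c' -> no (excluded)
  pos 7: 'c' -> no (excluded)
  pos 8: 'c' -> no (excluded)
  pos 9: 'd' -> no (excluded)
Total matches: 3

3


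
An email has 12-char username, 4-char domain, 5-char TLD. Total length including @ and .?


An email address has format: username@domain.tld
Username length: 12
'@' character: 1
Domain length: 4
'.' character: 1
TLD length: 5
Total = 12 + 1 + 4 + 1 + 5 = 23

23


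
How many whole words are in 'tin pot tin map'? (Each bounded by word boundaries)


Word boundaries (\b) mark the start/end of each word.
Text: 'tin pot tin map'
Splitting by whitespace:
  Word 1: 'tin'
  Word 2: 'pot'
  Word 3: 'tin'
  Word 4: 'map'
Total whole words: 4

4


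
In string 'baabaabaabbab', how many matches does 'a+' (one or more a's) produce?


Pattern 'a+' matches one or more consecutive a's.
String: 'baabaabaabbab'
Scanning for runs of a:
  Match 1: 'aa' (length 2)
  Match 2: 'aa' (length 2)
  Match 3: 'aa' (length 2)
  Match 4: 'a' (length 1)
Total matches: 4

4


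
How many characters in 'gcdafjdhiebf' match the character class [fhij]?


Character class [fhij] matches any of: {f, h, i, j}
Scanning string 'gcdafjdhiebf' character by character:
  pos 0: 'g' -> no
  pos 1: 'c' -> no
  pos 2: 'd' -> no
  pos 3: 'a' -> no
  pos 4: 'f' -> MATCH
  pos 5: 'j' -> MATCH
  pos 6: 'd' -> no
  pos 7: 'h' -> MATCH
  pos 8: 'i' -> MATCH
  pos 9: 'e' -> no
  pos 10: 'b' -> no
  pos 11: 'f' -> MATCH
Total matches: 5

5


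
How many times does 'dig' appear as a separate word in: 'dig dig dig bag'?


Scanning each word for exact match 'dig':
  Word 1: 'dig' -> MATCH
  Word 2: 'dig' -> MATCH
  Word 3: 'dig' -> MATCH
  Word 4: 'bag' -> no
Total matches: 3

3


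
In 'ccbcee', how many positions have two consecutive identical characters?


Looking for consecutive identical characters in 'ccbcee':
  pos 0-1: 'c' vs 'c' -> MATCH ('cc')
  pos 1-2: 'c' vs 'b' -> different
  pos 2-3: 'b' vs 'c' -> different
  pos 3-4: 'c' vs 'e' -> different
  pos 4-5: 'e' vs 'e' -> MATCH ('ee')
Consecutive identical pairs: ['cc', 'ee']
Count: 2

2


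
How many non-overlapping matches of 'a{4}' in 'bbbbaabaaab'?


Pattern 'a{4}' matches exactly 4 consecutive a's (greedy, non-overlapping).
String: 'bbbbaabaaab'
Scanning for runs of a's:
  Run at pos 4: 'aa' (length 2) -> 0 match(es)
  Run at pos 7: 'aaa' (length 3) -> 0 match(es)
Matches found: []
Total: 0

0


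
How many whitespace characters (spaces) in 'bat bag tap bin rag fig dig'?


\s matches whitespace characters (spaces, tabs, etc.).
Text: 'bat bag tap bin rag fig dig'
This text has 7 words separated by spaces.
Number of spaces = number of words - 1 = 7 - 1 = 6

6


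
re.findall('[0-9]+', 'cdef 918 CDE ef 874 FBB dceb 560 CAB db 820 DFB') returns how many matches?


Pattern '[0-9]+' finds one or more digits.
Text: 'cdef 918 CDE ef 874 FBB dceb 560 CAB db 820 DFB'
Scanning for matches:
  Match 1: '918'
  Match 2: '874'
  Match 3: '560'
  Match 4: '820'
Total matches: 4

4


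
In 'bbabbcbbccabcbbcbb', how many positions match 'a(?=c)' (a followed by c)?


Lookahead 'a(?=c)' matches 'a' only when followed by 'c'.
String: 'bbabbcbbccabcbbcbb'
Checking each position where char is 'a':
  pos 2: 'a' -> no (next='b')
  pos 10: 'a' -> no (next='b')
Matching positions: []
Count: 0

0


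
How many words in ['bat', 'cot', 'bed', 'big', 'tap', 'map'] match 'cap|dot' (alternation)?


Alternation 'cap|dot' matches either 'cap' or 'dot'.
Checking each word:
  'bat' -> no
  'cot' -> no
  'bed' -> no
  'big' -> no
  'tap' -> no
  'map' -> no
Matches: []
Count: 0

0


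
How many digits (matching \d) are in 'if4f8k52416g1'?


\d matches any digit 0-9.
Scanning 'if4f8k52416g1':
  pos 2: '4' -> DIGIT
  pos 4: '8' -> DIGIT
  pos 6: '5' -> DIGIT
  pos 7: '2' -> DIGIT
  pos 8: '4' -> DIGIT
  pos 9: '1' -> DIGIT
  pos 10: '6' -> DIGIT
  pos 12: '1' -> DIGIT
Digits found: ['4', '8', '5', '2', '4', '1', '6', '1']
Total: 8

8


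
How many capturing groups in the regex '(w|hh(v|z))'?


To count capturing groups, count each '(' that starts a group.
Pattern: '(w|hh(v|z))'
Walking through the pattern:
  Position 0: '(' -> group #1
  Position 5: '(' -> group #2
Total capturing groups: 2

2


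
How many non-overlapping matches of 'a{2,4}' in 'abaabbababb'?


Pattern 'a{2,4}' matches between 2 and 4 consecutive a's (greedy).
String: 'abaabbababb'
Finding runs of a's and applying greedy matching:
  Run at pos 0: 'a' (length 1)
  Run at pos 2: 'aa' (length 2)
  Run at pos 6: 'a' (length 1)
  Run at pos 8: 'a' (length 1)
Matches: ['aa']
Count: 1

1


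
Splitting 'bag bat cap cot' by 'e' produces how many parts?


Splitting by 'e' breaks the string at each occurrence of the separator.
Text: 'bag bat cap cot'
Parts after split:
  Part 1: 'bag bat cap cot'
Total parts: 1

1


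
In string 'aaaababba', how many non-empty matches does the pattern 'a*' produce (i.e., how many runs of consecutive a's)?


Pattern 'a*' matches zero or more a's. We want non-empty runs of consecutive a's.
String: 'aaaababba'
Walking through the string to find runs of a's:
  Run 1: positions 0-3 -> 'aaaa'
  Run 2: positions 5-5 -> 'a'
  Run 3: positions 8-8 -> 'a'
Non-empty runs found: ['aaaa', 'a', 'a']
Count: 3

3


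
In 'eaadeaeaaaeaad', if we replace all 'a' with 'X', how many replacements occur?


re.sub('a', 'X', text) replaces every occurrence of 'a' with 'X'.
Text: 'eaadeaeaaaeaad'
Scanning for 'a':
  pos 1: 'a' -> replacement #1
  pos 2: 'a' -> replacement #2
  pos 5: 'a' -> replacement #3
  pos 7: 'a' -> replacement #4
  pos 8: 'a' -> replacement #5
  pos 9: 'a' -> replacement #6
  pos 11: 'a' -> replacement #7
  pos 12: 'a' -> replacement #8
Total replacements: 8

8


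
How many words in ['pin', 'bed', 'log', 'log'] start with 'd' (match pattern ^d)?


Pattern ^d anchors to start of word. Check which words begin with 'd':
  'pin' -> no
  'bed' -> no
  'log' -> no
  'log' -> no
Matching words: []
Count: 0

0


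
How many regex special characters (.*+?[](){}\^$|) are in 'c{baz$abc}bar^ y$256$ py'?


Regex special characters are: . * + ? [ ] ( ) { } \ ^ $ |
Scanning 'c{baz$abc}bar^ y$256$ py':
  pos 1: '{' -> SPECIAL
  pos 5: '$' -> SPECIAL
  pos 9: '}' -> SPECIAL
  pos 13: '^' -> SPECIAL
  pos 16: '$' -> SPECIAL
  pos 20: '$' -> SPECIAL
Special chars found: ['{', '$', '}', '^', '$', '$']
Total: 6

6


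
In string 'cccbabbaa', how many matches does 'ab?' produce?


Pattern 'ab?' matches 'a' optionally followed by 'b'.
String: 'cccbabbaa'
Scanning left to right for 'a' then checking next char:
  Match 1: 'ab' (a followed by b)
  Match 2: 'a' (a not followed by b)
  Match 3: 'a' (a not followed by b)
Total matches: 3

3


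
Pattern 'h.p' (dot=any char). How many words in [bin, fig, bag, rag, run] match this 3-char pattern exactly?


Pattern 'h.p' means: starts with 'h', any single char, ends with 'p'.
Checking each word (must be exactly 3 chars):
  'bin' (len=3): no
  'fig' (len=3): no
  'bag' (len=3): no
  'rag' (len=3): no
  'run' (len=3): no
Matching words: []
Total: 0

0


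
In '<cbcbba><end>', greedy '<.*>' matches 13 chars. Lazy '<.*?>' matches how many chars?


Greedy '<.*>' tries to match as MUCH as possible.
Lazy '<.*?>' tries to match as LITTLE as possible.

String: '<cbcbba><end>'
Greedy '<.*>' starts at first '<' and extends to the LAST '>': '<cbcbba><end>' (13 chars)
Lazy '<.*?>' starts at first '<' and stops at the FIRST '>': '<cbcbba>' (8 chars)

8


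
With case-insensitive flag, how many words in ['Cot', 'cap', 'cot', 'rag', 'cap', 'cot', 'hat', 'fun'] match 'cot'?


Case-insensitive matching: compare each word's lowercase form to 'cot'.
  'Cot' -> lower='cot' -> MATCH
  'cap' -> lower='cap' -> no
  'cot' -> lower='cot' -> MATCH
  'rag' -> lower='rag' -> no
  'cap' -> lower='cap' -> no
  'cot' -> lower='cot' -> MATCH
  'hat' -> lower='hat' -> no
  'fun' -> lower='fun' -> no
Matches: ['Cot', 'cot', 'cot']
Count: 3

3


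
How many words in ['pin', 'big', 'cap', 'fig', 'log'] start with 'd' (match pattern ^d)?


Pattern ^d anchors to start of word. Check which words begin with 'd':
  'pin' -> no
  'big' -> no
  'cap' -> no
  'fig' -> no
  'log' -> no
Matching words: []
Count: 0

0


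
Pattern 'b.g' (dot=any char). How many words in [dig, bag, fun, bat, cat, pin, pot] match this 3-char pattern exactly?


Pattern 'b.g' means: starts with 'b', any single char, ends with 'g'.
Checking each word (must be exactly 3 chars):
  'dig' (len=3): no
  'bag' (len=3): MATCH
  'fun' (len=3): no
  'bat' (len=3): no
  'cat' (len=3): no
  'pin' (len=3): no
  'pot' (len=3): no
Matching words: ['bag']
Total: 1

1


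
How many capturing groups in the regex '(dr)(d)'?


To count capturing groups, count each '(' that starts a group.
Pattern: '(dr)(d)'
Walking through the pattern:
  Position 0: '(' -> group #1
  Position 4: '(' -> group #2
Total capturing groups: 2

2


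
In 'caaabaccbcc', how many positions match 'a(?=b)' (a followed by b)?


Lookahead 'a(?=b)' matches 'a' only when followed by 'b'.
String: 'caaabaccbcc'
Checking each position where char is 'a':
  pos 1: 'a' -> no (next='a')
  pos 2: 'a' -> no (next='a')
  pos 3: 'a' -> MATCH (next='b')
  pos 5: 'a' -> no (next='c')
Matching positions: [3]
Count: 1

1


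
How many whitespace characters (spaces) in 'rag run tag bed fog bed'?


\s matches whitespace characters (spaces, tabs, etc.).
Text: 'rag run tag bed fog bed'
This text has 6 words separated by spaces.
Number of spaces = number of words - 1 = 6 - 1 = 5

5


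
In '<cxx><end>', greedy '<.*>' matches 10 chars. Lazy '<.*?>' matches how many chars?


Greedy '<.*>' tries to match as MUCH as possible.
Lazy '<.*?>' tries to match as LITTLE as possible.

String: '<cxx><end>'
Greedy '<.*>' starts at first '<' and extends to the LAST '>': '<cxx><end>' (10 chars)
Lazy '<.*?>' starts at first '<' and stops at the FIRST '>': '<cxx>' (5 chars)

5


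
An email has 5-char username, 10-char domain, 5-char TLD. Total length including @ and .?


An email address has format: username@domain.tld
Username length: 5
'@' character: 1
Domain length: 10
'.' character: 1
TLD length: 5
Total = 5 + 1 + 10 + 1 + 5 = 22

22


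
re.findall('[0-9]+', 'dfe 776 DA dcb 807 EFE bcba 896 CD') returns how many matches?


Pattern '[0-9]+' finds one or more digits.
Text: 'dfe 776 DA dcb 807 EFE bcba 896 CD'
Scanning for matches:
  Match 1: '776'
  Match 2: '807'
  Match 3: '896'
Total matches: 3

3


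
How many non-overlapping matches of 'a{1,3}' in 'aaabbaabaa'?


Pattern 'a{1,3}' matches between 1 and 3 consecutive a's (greedy).
String: 'aaabbaabaa'
Finding runs of a's and applying greedy matching:
  Run at pos 0: 'aaa' (length 3)
  Run at pos 5: 'aa' (length 2)
  Run at pos 8: 'aa' (length 2)
Matches: ['aaa', 'aa', 'aa']
Count: 3

3


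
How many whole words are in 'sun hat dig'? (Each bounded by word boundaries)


Word boundaries (\b) mark the start/end of each word.
Text: 'sun hat dig'
Splitting by whitespace:
  Word 1: 'sun'
  Word 2: 'hat'
  Word 3: 'dig'
Total whole words: 3

3


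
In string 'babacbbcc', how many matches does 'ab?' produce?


Pattern 'ab?' matches 'a' optionally followed by 'b'.
String: 'babacbbcc'
Scanning left to right for 'a' then checking next char:
  Match 1: 'ab' (a followed by b)
  Match 2: 'a' (a not followed by b)
Total matches: 2

2


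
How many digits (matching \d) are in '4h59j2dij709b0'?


\d matches any digit 0-9.
Scanning '4h59j2dij709b0':
  pos 0: '4' -> DIGIT
  pos 2: '5' -> DIGIT
  pos 3: '9' -> DIGIT
  pos 5: '2' -> DIGIT
  pos 9: '7' -> DIGIT
  pos 10: '0' -> DIGIT
  pos 11: '9' -> DIGIT
  pos 13: '0' -> DIGIT
Digits found: ['4', '5', '9', '2', '7', '0', '9', '0']
Total: 8

8


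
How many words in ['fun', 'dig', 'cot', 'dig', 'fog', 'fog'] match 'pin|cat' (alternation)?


Alternation 'pin|cat' matches either 'pin' or 'cat'.
Checking each word:
  'fun' -> no
  'dig' -> no
  'cot' -> no
  'dig' -> no
  'fog' -> no
  'fog' -> no
Matches: []
Count: 0

0


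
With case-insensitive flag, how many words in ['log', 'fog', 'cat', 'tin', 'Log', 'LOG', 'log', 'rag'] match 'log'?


Case-insensitive matching: compare each word's lowercase form to 'log'.
  'log' -> lower='log' -> MATCH
  'fog' -> lower='fog' -> no
  'cat' -> lower='cat' -> no
  'tin' -> lower='tin' -> no
  'Log' -> lower='log' -> MATCH
  'LOG' -> lower='log' -> MATCH
  'log' -> lower='log' -> MATCH
  'rag' -> lower='rag' -> no
Matches: ['log', 'Log', 'LOG', 'log']
Count: 4

4


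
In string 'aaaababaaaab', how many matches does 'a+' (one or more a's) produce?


Pattern 'a+' matches one or more consecutive a's.
String: 'aaaababaaaab'
Scanning for runs of a:
  Match 1: 'aaaa' (length 4)
  Match 2: 'a' (length 1)
  Match 3: 'aaaa' (length 4)
Total matches: 3

3


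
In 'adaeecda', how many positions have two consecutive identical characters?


Looking for consecutive identical characters in 'adaeecda':
  pos 0-1: 'a' vs 'd' -> different
  pos 1-2: 'd' vs 'a' -> different
  pos 2-3: 'a' vs 'e' -> different
  pos 3-4: 'e' vs 'e' -> MATCH ('ee')
  pos 4-5: 'e' vs 'c' -> different
  pos 5-6: 'c' vs 'd' -> different
  pos 6-7: 'd' vs 'a' -> different
Consecutive identical pairs: ['ee']
Count: 1

1


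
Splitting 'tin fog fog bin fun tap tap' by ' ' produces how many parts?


Splitting by ' ' breaks the string at each occurrence of the separator.
Text: 'tin fog fog bin fun tap tap'
Parts after split:
  Part 1: 'tin'
  Part 2: 'fog'
  Part 3: 'fog'
  Part 4: 'bin'
  Part 5: 'fun'
  Part 6: 'tap'
  Part 7: 'tap'
Total parts: 7

7


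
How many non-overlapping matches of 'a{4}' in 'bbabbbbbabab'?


Pattern 'a{4}' matches exactly 4 consecutive a's (greedy, non-overlapping).
String: 'bbabbbbbabab'
Scanning for runs of a's:
  Run at pos 2: 'a' (length 1) -> 0 match(es)
  Run at pos 8: 'a' (length 1) -> 0 match(es)
  Run at pos 10: 'a' (length 1) -> 0 match(es)
Matches found: []
Total: 0

0


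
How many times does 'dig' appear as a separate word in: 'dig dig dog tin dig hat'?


Scanning each word for exact match 'dig':
  Word 1: 'dig' -> MATCH
  Word 2: 'dig' -> MATCH
  Word 3: 'dog' -> no
  Word 4: 'tin' -> no
  Word 5: 'dig' -> MATCH
  Word 6: 'hat' -> no
Total matches: 3

3


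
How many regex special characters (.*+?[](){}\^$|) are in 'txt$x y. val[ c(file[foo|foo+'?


Regex special characters are: . * + ? [ ] ( ) { } \ ^ $ |
Scanning 'txt$x y. val[ c(file[foo|foo+':
  pos 3: '$' -> SPECIAL
  pos 7: '.' -> SPECIAL
  pos 12: '[' -> SPECIAL
  pos 15: '(' -> SPECIAL
  pos 20: '[' -> SPECIAL
  pos 24: '|' -> SPECIAL
  pos 28: '+' -> SPECIAL
Special chars found: ['$', '.', '[', '(', '[', '|', '+']
Total: 7

7


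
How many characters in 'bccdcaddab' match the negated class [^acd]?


Negated class [^acd] matches any char NOT in {a, c, d}
Scanning 'bccdcaddab':
  pos 0: 'b' -> MATCH
  pos 1: 'c' -> no (excluded)
  pos 2: 'c' -> no (excluded)
  pos 3: 'd' -> no (excluded)
  pos 4: 'c' -> no (excluded)
  pos 5: 'a' -> no (excluded)
  pos 6: 'd' -> no (excluded)
  pos 7: 'd' -> no (excluded)
  pos 8: 'a' -> no (excluded)
  pos 9: 'b' -> MATCH
Total matches: 2

2


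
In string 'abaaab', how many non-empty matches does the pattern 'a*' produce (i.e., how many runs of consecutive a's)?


Pattern 'a*' matches zero or more a's. We want non-empty runs of consecutive a's.
String: 'abaaab'
Walking through the string to find runs of a's:
  Run 1: positions 0-0 -> 'a'
  Run 2: positions 2-4 -> 'aaa'
Non-empty runs found: ['a', 'aaa']
Count: 2

2


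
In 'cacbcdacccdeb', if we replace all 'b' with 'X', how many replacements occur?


re.sub('b', 'X', text) replaces every occurrence of 'b' with 'X'.
Text: 'cacbcdacccdeb'
Scanning for 'b':
  pos 3: 'b' -> replacement #1
  pos 12: 'b' -> replacement #2
Total replacements: 2

2


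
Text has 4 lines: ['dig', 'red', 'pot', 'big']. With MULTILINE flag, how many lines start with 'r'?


With MULTILINE flag, ^ matches the start of each line.
Lines: ['dig', 'red', 'pot', 'big']
Checking which lines start with 'r':
  Line 1: 'dig' -> no
  Line 2: 'red' -> MATCH
  Line 3: 'pot' -> no
  Line 4: 'big' -> no
Matching lines: ['red']
Count: 1

1


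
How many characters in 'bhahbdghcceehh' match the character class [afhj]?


Character class [afhj] matches any of: {a, f, h, j}
Scanning string 'bhahbdghcceehh' character by character:
  pos 0: 'b' -> no
  pos 1: 'h' -> MATCH
  pos 2: 'a' -> MATCH
  pos 3: 'h' -> MATCH
  pos 4: 'b' -> no
  pos 5: 'd' -> no
  pos 6: 'g' -> no
  pos 7: 'h' -> MATCH
  pos 8: 'c' -> no
  pos 9: 'c' -> no
  pos 10: 'e' -> no
  pos 11: 'e' -> no
  pos 12: 'h' -> MATCH
  pos 13: 'h' -> MATCH
Total matches: 6

6


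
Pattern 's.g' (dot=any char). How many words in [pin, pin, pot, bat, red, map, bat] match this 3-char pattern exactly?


Pattern 's.g' means: starts with 's', any single char, ends with 'g'.
Checking each word (must be exactly 3 chars):
  'pin' (len=3): no
  'pin' (len=3): no
  'pot' (len=3): no
  'bat' (len=3): no
  'red' (len=3): no
  'map' (len=3): no
  'bat' (len=3): no
Matching words: []
Total: 0

0


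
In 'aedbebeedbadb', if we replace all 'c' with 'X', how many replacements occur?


re.sub('c', 'X', text) replaces every occurrence of 'c' with 'X'.
Text: 'aedbebeedbadb'
Scanning for 'c':
Total replacements: 0

0


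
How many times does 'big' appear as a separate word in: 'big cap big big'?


Scanning each word for exact match 'big':
  Word 1: 'big' -> MATCH
  Word 2: 'cap' -> no
  Word 3: 'big' -> MATCH
  Word 4: 'big' -> MATCH
Total matches: 3

3


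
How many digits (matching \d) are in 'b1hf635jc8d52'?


\d matches any digit 0-9.
Scanning 'b1hf635jc8d52':
  pos 1: '1' -> DIGIT
  pos 4: '6' -> DIGIT
  pos 5: '3' -> DIGIT
  pos 6: '5' -> DIGIT
  pos 9: '8' -> DIGIT
  pos 11: '5' -> DIGIT
  pos 12: '2' -> DIGIT
Digits found: ['1', '6', '3', '5', '8', '5', '2']
Total: 7

7


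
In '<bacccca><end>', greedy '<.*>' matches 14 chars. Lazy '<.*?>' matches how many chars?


Greedy '<.*>' tries to match as MUCH as possible.
Lazy '<.*?>' tries to match as LITTLE as possible.

String: '<bacccca><end>'
Greedy '<.*>' starts at first '<' and extends to the LAST '>': '<bacccca><end>' (14 chars)
Lazy '<.*?>' starts at first '<' and stops at the FIRST '>': '<bacccca>' (9 chars)

9


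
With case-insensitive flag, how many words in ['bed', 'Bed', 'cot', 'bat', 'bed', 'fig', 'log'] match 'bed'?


Case-insensitive matching: compare each word's lowercase form to 'bed'.
  'bed' -> lower='bed' -> MATCH
  'Bed' -> lower='bed' -> MATCH
  'cot' -> lower='cot' -> no
  'bat' -> lower='bat' -> no
  'bed' -> lower='bed' -> MATCH
  'fig' -> lower='fig' -> no
  'log' -> lower='log' -> no
Matches: ['bed', 'Bed', 'bed']
Count: 3

3


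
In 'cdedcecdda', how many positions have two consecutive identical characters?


Looking for consecutive identical characters in 'cdedcecdda':
  pos 0-1: 'c' vs 'd' -> different
  pos 1-2: 'd' vs 'e' -> different
  pos 2-3: 'e' vs 'd' -> different
  pos 3-4: 'd' vs 'c' -> different
  pos 4-5: 'c' vs 'e' -> different
  pos 5-6: 'e' vs 'c' -> different
  pos 6-7: 'c' vs 'd' -> different
  pos 7-8: 'd' vs 'd' -> MATCH ('dd')
  pos 8-9: 'd' vs 'a' -> different
Consecutive identical pairs: ['dd']
Count: 1

1


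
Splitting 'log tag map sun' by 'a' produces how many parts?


Splitting by 'a' breaks the string at each occurrence of the separator.
Text: 'log tag map sun'
Parts after split:
  Part 1: 'log t'
  Part 2: 'g m'
  Part 3: 'p sun'
Total parts: 3

3


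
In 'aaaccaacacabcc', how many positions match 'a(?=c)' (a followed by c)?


Lookahead 'a(?=c)' matches 'a' only when followed by 'c'.
String: 'aaaccaacacabcc'
Checking each position where char is 'a':
  pos 0: 'a' -> no (next='a')
  pos 1: 'a' -> no (next='a')
  pos 2: 'a' -> MATCH (next='c')
  pos 5: 'a' -> no (next='a')
  pos 6: 'a' -> MATCH (next='c')
  pos 8: 'a' -> MATCH (next='c')
  pos 10: 'a' -> no (next='b')
Matching positions: [2, 6, 8]
Count: 3

3


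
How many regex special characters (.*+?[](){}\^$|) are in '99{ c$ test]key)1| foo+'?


Regex special characters are: . * + ? [ ] ( ) { } \ ^ $ |
Scanning '99{ c$ test]key)1| foo+':
  pos 2: '{' -> SPECIAL
  pos 5: '$' -> SPECIAL
  pos 11: ']' -> SPECIAL
  pos 15: ')' -> SPECIAL
  pos 17: '|' -> SPECIAL
  pos 22: '+' -> SPECIAL
Special chars found: ['{', '$', ']', ')', '|', '+']
Total: 6

6


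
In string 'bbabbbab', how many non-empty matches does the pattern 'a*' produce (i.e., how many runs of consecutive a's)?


Pattern 'a*' matches zero or more a's. We want non-empty runs of consecutive a's.
String: 'bbabbbab'
Walking through the string to find runs of a's:
  Run 1: positions 2-2 -> 'a'
  Run 2: positions 6-6 -> 'a'
Non-empty runs found: ['a', 'a']
Count: 2

2


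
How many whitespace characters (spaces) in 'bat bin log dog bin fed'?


\s matches whitespace characters (spaces, tabs, etc.).
Text: 'bat bin log dog bin fed'
This text has 6 words separated by spaces.
Number of spaces = number of words - 1 = 6 - 1 = 5

5


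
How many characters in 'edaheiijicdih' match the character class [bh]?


Character class [bh] matches any of: {b, h}
Scanning string 'edaheiijicdih' character by character:
  pos 0: 'e' -> no
  pos 1: 'd' -> no
  pos 2: 'a' -> no
  pos 3: 'h' -> MATCH
  pos 4: 'e' -> no
  pos 5: 'i' -> no
  pos 6: 'i' -> no
  pos 7: 'j' -> no
  pos 8: 'i' -> no
  pos 9: 'c' -> no
  pos 10: 'd' -> no
  pos 11: 'i' -> no
  pos 12: 'h' -> MATCH
Total matches: 2

2


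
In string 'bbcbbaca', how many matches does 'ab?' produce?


Pattern 'ab?' matches 'a' optionally followed by 'b'.
String: 'bbcbbaca'
Scanning left to right for 'a' then checking next char:
  Match 1: 'a' (a not followed by b)
  Match 2: 'a' (a not followed by b)
Total matches: 2

2


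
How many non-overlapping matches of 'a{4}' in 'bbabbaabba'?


Pattern 'a{4}' matches exactly 4 consecutive a's (greedy, non-overlapping).
String: 'bbabbaabba'
Scanning for runs of a's:
  Run at pos 2: 'a' (length 1) -> 0 match(es)
  Run at pos 5: 'aa' (length 2) -> 0 match(es)
  Run at pos 9: 'a' (length 1) -> 0 match(es)
Matches found: []
Total: 0

0


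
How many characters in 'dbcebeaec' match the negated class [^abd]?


Negated class [^abd] matches any char NOT in {a, b, d}
Scanning 'dbcebeaec':
  pos 0: 'd' -> no (excluded)
  pos 1: 'b' -> no (excluded)
  pos 2: 'c' -> MATCH
  pos 3: 'e' -> MATCH
  pos 4: 'b' -> no (excluded)
  pos 5: 'e' -> MATCH
  pos 6: 'a' -> no (excluded)
  pos 7: 'e' -> MATCH
  pos 8: 'c' -> MATCH
Total matches: 5

5


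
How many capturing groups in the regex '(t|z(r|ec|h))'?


To count capturing groups, count each '(' that starts a group.
Pattern: '(t|z(r|ec|h))'
Walking through the pattern:
  Position 0: '(' -> group #1
  Position 4: '(' -> group #2
Total capturing groups: 2

2
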